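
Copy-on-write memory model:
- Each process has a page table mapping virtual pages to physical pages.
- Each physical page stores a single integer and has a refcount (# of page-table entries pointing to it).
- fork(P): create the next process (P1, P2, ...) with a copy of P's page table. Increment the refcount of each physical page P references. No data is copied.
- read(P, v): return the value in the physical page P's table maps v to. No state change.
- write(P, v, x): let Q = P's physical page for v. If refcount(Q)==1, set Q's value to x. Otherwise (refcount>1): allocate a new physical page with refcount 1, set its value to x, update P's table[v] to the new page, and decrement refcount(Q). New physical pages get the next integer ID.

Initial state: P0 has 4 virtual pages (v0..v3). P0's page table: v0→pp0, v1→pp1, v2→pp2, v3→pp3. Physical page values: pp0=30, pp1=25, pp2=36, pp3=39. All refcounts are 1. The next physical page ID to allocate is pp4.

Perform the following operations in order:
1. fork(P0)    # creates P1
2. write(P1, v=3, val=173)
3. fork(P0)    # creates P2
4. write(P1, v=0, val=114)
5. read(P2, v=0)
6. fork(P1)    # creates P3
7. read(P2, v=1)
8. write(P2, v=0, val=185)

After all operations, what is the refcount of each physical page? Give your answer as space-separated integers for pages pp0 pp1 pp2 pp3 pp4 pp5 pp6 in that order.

Op 1: fork(P0) -> P1. 4 ppages; refcounts: pp0:2 pp1:2 pp2:2 pp3:2
Op 2: write(P1, v3, 173). refcount(pp3)=2>1 -> COPY to pp4. 5 ppages; refcounts: pp0:2 pp1:2 pp2:2 pp3:1 pp4:1
Op 3: fork(P0) -> P2. 5 ppages; refcounts: pp0:3 pp1:3 pp2:3 pp3:2 pp4:1
Op 4: write(P1, v0, 114). refcount(pp0)=3>1 -> COPY to pp5. 6 ppages; refcounts: pp0:2 pp1:3 pp2:3 pp3:2 pp4:1 pp5:1
Op 5: read(P2, v0) -> 30. No state change.
Op 6: fork(P1) -> P3. 6 ppages; refcounts: pp0:2 pp1:4 pp2:4 pp3:2 pp4:2 pp5:2
Op 7: read(P2, v1) -> 25. No state change.
Op 8: write(P2, v0, 185). refcount(pp0)=2>1 -> COPY to pp6. 7 ppages; refcounts: pp0:1 pp1:4 pp2:4 pp3:2 pp4:2 pp5:2 pp6:1

Answer: 1 4 4 2 2 2 1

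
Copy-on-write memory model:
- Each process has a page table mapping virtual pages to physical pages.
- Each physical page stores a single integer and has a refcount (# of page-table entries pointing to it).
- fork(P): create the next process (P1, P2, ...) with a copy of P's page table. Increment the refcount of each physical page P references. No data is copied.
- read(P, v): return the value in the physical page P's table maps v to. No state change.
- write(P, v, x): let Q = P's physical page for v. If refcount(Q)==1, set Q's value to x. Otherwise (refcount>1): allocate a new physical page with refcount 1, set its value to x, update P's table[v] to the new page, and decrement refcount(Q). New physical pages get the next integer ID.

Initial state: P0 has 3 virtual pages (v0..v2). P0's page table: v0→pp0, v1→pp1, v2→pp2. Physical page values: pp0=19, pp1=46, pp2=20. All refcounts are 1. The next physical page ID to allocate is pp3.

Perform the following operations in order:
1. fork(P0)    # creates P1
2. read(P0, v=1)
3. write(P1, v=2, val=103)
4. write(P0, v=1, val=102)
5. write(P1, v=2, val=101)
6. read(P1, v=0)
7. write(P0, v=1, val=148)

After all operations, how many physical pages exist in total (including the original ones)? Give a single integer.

Op 1: fork(P0) -> P1. 3 ppages; refcounts: pp0:2 pp1:2 pp2:2
Op 2: read(P0, v1) -> 46. No state change.
Op 3: write(P1, v2, 103). refcount(pp2)=2>1 -> COPY to pp3. 4 ppages; refcounts: pp0:2 pp1:2 pp2:1 pp3:1
Op 4: write(P0, v1, 102). refcount(pp1)=2>1 -> COPY to pp4. 5 ppages; refcounts: pp0:2 pp1:1 pp2:1 pp3:1 pp4:1
Op 5: write(P1, v2, 101). refcount(pp3)=1 -> write in place. 5 ppages; refcounts: pp0:2 pp1:1 pp2:1 pp3:1 pp4:1
Op 6: read(P1, v0) -> 19. No state change.
Op 7: write(P0, v1, 148). refcount(pp4)=1 -> write in place. 5 ppages; refcounts: pp0:2 pp1:1 pp2:1 pp3:1 pp4:1

Answer: 5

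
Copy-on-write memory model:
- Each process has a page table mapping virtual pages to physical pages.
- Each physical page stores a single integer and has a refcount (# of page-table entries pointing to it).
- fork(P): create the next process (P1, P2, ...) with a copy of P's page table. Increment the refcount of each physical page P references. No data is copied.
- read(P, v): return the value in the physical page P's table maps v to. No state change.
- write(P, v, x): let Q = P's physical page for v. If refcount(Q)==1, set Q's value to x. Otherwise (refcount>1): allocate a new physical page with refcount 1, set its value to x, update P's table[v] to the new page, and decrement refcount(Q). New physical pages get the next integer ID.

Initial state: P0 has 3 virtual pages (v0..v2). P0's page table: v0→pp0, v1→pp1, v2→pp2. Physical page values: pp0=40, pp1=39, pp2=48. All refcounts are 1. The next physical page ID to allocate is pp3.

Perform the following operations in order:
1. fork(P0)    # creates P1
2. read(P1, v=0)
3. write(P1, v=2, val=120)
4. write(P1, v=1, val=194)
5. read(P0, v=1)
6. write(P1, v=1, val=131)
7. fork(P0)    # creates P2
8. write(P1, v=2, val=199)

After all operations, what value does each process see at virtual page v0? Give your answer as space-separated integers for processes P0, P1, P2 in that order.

Op 1: fork(P0) -> P1. 3 ppages; refcounts: pp0:2 pp1:2 pp2:2
Op 2: read(P1, v0) -> 40. No state change.
Op 3: write(P1, v2, 120). refcount(pp2)=2>1 -> COPY to pp3. 4 ppages; refcounts: pp0:2 pp1:2 pp2:1 pp3:1
Op 4: write(P1, v1, 194). refcount(pp1)=2>1 -> COPY to pp4. 5 ppages; refcounts: pp0:2 pp1:1 pp2:1 pp3:1 pp4:1
Op 5: read(P0, v1) -> 39. No state change.
Op 6: write(P1, v1, 131). refcount(pp4)=1 -> write in place. 5 ppages; refcounts: pp0:2 pp1:1 pp2:1 pp3:1 pp4:1
Op 7: fork(P0) -> P2. 5 ppages; refcounts: pp0:3 pp1:2 pp2:2 pp3:1 pp4:1
Op 8: write(P1, v2, 199). refcount(pp3)=1 -> write in place. 5 ppages; refcounts: pp0:3 pp1:2 pp2:2 pp3:1 pp4:1
P0: v0 -> pp0 = 40
P1: v0 -> pp0 = 40
P2: v0 -> pp0 = 40

Answer: 40 40 40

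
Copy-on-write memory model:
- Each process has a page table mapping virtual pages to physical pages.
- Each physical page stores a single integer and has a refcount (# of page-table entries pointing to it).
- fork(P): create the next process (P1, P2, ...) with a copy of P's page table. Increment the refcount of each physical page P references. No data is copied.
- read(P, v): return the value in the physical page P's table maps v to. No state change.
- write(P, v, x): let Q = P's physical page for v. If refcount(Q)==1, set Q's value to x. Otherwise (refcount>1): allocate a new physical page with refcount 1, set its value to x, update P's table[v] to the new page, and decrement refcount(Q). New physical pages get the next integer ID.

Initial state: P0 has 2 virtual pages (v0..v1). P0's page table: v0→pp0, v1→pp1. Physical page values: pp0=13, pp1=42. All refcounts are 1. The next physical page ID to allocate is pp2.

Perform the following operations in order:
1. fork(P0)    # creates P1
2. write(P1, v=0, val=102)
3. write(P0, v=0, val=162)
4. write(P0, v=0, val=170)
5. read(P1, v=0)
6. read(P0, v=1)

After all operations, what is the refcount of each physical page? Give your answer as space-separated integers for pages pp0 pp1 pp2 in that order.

Op 1: fork(P0) -> P1. 2 ppages; refcounts: pp0:2 pp1:2
Op 2: write(P1, v0, 102). refcount(pp0)=2>1 -> COPY to pp2. 3 ppages; refcounts: pp0:1 pp1:2 pp2:1
Op 3: write(P0, v0, 162). refcount(pp0)=1 -> write in place. 3 ppages; refcounts: pp0:1 pp1:2 pp2:1
Op 4: write(P0, v0, 170). refcount(pp0)=1 -> write in place. 3 ppages; refcounts: pp0:1 pp1:2 pp2:1
Op 5: read(P1, v0) -> 102. No state change.
Op 6: read(P0, v1) -> 42. No state change.

Answer: 1 2 1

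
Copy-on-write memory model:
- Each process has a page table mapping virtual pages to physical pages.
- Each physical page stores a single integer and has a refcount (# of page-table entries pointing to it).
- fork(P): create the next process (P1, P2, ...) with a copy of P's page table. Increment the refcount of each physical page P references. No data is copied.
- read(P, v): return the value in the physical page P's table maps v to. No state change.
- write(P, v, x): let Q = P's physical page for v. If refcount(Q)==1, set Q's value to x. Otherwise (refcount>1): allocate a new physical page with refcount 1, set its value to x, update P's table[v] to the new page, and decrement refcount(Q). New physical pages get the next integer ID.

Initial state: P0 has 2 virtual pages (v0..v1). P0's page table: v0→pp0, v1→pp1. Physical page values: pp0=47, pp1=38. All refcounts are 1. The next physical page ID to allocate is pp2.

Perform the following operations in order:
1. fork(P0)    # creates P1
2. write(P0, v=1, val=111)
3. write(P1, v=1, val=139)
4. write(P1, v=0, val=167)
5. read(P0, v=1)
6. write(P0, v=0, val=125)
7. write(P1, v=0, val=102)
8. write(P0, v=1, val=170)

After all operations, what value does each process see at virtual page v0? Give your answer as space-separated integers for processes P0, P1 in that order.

Op 1: fork(P0) -> P1. 2 ppages; refcounts: pp0:2 pp1:2
Op 2: write(P0, v1, 111). refcount(pp1)=2>1 -> COPY to pp2. 3 ppages; refcounts: pp0:2 pp1:1 pp2:1
Op 3: write(P1, v1, 139). refcount(pp1)=1 -> write in place. 3 ppages; refcounts: pp0:2 pp1:1 pp2:1
Op 4: write(P1, v0, 167). refcount(pp0)=2>1 -> COPY to pp3. 4 ppages; refcounts: pp0:1 pp1:1 pp2:1 pp3:1
Op 5: read(P0, v1) -> 111. No state change.
Op 6: write(P0, v0, 125). refcount(pp0)=1 -> write in place. 4 ppages; refcounts: pp0:1 pp1:1 pp2:1 pp3:1
Op 7: write(P1, v0, 102). refcount(pp3)=1 -> write in place. 4 ppages; refcounts: pp0:1 pp1:1 pp2:1 pp3:1
Op 8: write(P0, v1, 170). refcount(pp2)=1 -> write in place. 4 ppages; refcounts: pp0:1 pp1:1 pp2:1 pp3:1
P0: v0 -> pp0 = 125
P1: v0 -> pp3 = 102

Answer: 125 102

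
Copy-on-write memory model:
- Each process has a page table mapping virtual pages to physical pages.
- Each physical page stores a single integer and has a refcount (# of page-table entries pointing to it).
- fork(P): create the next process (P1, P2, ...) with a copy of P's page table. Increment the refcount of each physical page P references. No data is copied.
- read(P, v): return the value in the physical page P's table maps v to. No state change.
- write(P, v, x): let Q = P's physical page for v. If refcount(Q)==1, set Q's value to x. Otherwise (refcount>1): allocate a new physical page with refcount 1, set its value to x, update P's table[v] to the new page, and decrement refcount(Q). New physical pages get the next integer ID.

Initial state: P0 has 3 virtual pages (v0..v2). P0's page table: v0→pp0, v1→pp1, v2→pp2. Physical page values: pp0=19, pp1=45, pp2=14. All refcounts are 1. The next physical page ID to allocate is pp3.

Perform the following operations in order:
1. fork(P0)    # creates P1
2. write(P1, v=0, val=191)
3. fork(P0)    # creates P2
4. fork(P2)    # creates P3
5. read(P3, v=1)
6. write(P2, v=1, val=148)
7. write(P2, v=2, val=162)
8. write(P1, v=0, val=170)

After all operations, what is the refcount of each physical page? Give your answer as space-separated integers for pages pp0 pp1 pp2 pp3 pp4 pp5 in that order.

Answer: 3 3 3 1 1 1

Derivation:
Op 1: fork(P0) -> P1. 3 ppages; refcounts: pp0:2 pp1:2 pp2:2
Op 2: write(P1, v0, 191). refcount(pp0)=2>1 -> COPY to pp3. 4 ppages; refcounts: pp0:1 pp1:2 pp2:2 pp3:1
Op 3: fork(P0) -> P2. 4 ppages; refcounts: pp0:2 pp1:3 pp2:3 pp3:1
Op 4: fork(P2) -> P3. 4 ppages; refcounts: pp0:3 pp1:4 pp2:4 pp3:1
Op 5: read(P3, v1) -> 45. No state change.
Op 6: write(P2, v1, 148). refcount(pp1)=4>1 -> COPY to pp4. 5 ppages; refcounts: pp0:3 pp1:3 pp2:4 pp3:1 pp4:1
Op 7: write(P2, v2, 162). refcount(pp2)=4>1 -> COPY to pp5. 6 ppages; refcounts: pp0:3 pp1:3 pp2:3 pp3:1 pp4:1 pp5:1
Op 8: write(P1, v0, 170). refcount(pp3)=1 -> write in place. 6 ppages; refcounts: pp0:3 pp1:3 pp2:3 pp3:1 pp4:1 pp5:1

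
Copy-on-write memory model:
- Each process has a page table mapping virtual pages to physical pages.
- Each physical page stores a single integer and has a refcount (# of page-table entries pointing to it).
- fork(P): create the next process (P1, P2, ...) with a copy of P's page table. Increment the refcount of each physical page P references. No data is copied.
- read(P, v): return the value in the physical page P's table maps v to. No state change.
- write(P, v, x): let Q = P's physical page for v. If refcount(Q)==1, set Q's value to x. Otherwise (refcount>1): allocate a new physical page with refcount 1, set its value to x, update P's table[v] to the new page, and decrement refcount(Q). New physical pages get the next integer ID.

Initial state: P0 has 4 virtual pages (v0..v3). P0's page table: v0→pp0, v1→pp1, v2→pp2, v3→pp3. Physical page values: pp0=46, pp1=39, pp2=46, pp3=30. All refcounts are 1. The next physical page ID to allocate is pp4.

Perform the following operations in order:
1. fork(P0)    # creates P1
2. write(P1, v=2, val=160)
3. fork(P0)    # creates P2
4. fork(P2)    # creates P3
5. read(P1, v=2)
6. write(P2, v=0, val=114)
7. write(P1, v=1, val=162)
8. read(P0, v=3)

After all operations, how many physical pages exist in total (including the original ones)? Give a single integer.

Answer: 7

Derivation:
Op 1: fork(P0) -> P1. 4 ppages; refcounts: pp0:2 pp1:2 pp2:2 pp3:2
Op 2: write(P1, v2, 160). refcount(pp2)=2>1 -> COPY to pp4. 5 ppages; refcounts: pp0:2 pp1:2 pp2:1 pp3:2 pp4:1
Op 3: fork(P0) -> P2. 5 ppages; refcounts: pp0:3 pp1:3 pp2:2 pp3:3 pp4:1
Op 4: fork(P2) -> P3. 5 ppages; refcounts: pp0:4 pp1:4 pp2:3 pp3:4 pp4:1
Op 5: read(P1, v2) -> 160. No state change.
Op 6: write(P2, v0, 114). refcount(pp0)=4>1 -> COPY to pp5. 6 ppages; refcounts: pp0:3 pp1:4 pp2:3 pp3:4 pp4:1 pp5:1
Op 7: write(P1, v1, 162). refcount(pp1)=4>1 -> COPY to pp6. 7 ppages; refcounts: pp0:3 pp1:3 pp2:3 pp3:4 pp4:1 pp5:1 pp6:1
Op 8: read(P0, v3) -> 30. No state change.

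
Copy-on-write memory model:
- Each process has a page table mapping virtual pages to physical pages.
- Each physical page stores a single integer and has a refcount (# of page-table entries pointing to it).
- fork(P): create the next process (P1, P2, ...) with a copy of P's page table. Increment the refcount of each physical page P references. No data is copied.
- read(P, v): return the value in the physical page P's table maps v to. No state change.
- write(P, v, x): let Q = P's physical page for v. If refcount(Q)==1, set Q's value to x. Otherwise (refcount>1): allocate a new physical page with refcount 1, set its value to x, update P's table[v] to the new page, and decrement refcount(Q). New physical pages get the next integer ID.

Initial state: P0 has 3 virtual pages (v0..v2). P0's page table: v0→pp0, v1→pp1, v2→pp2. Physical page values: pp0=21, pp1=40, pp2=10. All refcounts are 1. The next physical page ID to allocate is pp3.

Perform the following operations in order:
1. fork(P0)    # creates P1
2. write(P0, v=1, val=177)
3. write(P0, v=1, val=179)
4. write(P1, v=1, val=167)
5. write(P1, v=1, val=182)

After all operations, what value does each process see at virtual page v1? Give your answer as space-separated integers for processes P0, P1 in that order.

Answer: 179 182

Derivation:
Op 1: fork(P0) -> P1. 3 ppages; refcounts: pp0:2 pp1:2 pp2:2
Op 2: write(P0, v1, 177). refcount(pp1)=2>1 -> COPY to pp3. 4 ppages; refcounts: pp0:2 pp1:1 pp2:2 pp3:1
Op 3: write(P0, v1, 179). refcount(pp3)=1 -> write in place. 4 ppages; refcounts: pp0:2 pp1:1 pp2:2 pp3:1
Op 4: write(P1, v1, 167). refcount(pp1)=1 -> write in place. 4 ppages; refcounts: pp0:2 pp1:1 pp2:2 pp3:1
Op 5: write(P1, v1, 182). refcount(pp1)=1 -> write in place. 4 ppages; refcounts: pp0:2 pp1:1 pp2:2 pp3:1
P0: v1 -> pp3 = 179
P1: v1 -> pp1 = 182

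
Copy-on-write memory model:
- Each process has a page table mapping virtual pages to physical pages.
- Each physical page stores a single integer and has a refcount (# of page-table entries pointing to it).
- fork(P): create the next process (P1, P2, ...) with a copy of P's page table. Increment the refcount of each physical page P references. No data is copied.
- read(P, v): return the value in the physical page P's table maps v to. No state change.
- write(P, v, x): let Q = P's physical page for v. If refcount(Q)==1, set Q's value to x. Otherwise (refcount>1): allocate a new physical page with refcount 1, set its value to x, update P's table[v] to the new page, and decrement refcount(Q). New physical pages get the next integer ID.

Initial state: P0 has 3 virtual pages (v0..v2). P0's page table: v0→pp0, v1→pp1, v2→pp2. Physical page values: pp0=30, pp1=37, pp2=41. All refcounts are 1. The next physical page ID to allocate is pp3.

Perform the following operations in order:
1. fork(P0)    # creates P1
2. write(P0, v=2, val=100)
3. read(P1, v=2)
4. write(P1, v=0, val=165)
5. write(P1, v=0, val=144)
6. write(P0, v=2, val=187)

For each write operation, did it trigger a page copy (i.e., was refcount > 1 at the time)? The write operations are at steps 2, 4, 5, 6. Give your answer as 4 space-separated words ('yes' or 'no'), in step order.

Op 1: fork(P0) -> P1. 3 ppages; refcounts: pp0:2 pp1:2 pp2:2
Op 2: write(P0, v2, 100). refcount(pp2)=2>1 -> COPY to pp3. 4 ppages; refcounts: pp0:2 pp1:2 pp2:1 pp3:1
Op 3: read(P1, v2) -> 41. No state change.
Op 4: write(P1, v0, 165). refcount(pp0)=2>1 -> COPY to pp4. 5 ppages; refcounts: pp0:1 pp1:2 pp2:1 pp3:1 pp4:1
Op 5: write(P1, v0, 144). refcount(pp4)=1 -> write in place. 5 ppages; refcounts: pp0:1 pp1:2 pp2:1 pp3:1 pp4:1
Op 6: write(P0, v2, 187). refcount(pp3)=1 -> write in place. 5 ppages; refcounts: pp0:1 pp1:2 pp2:1 pp3:1 pp4:1

yes yes no no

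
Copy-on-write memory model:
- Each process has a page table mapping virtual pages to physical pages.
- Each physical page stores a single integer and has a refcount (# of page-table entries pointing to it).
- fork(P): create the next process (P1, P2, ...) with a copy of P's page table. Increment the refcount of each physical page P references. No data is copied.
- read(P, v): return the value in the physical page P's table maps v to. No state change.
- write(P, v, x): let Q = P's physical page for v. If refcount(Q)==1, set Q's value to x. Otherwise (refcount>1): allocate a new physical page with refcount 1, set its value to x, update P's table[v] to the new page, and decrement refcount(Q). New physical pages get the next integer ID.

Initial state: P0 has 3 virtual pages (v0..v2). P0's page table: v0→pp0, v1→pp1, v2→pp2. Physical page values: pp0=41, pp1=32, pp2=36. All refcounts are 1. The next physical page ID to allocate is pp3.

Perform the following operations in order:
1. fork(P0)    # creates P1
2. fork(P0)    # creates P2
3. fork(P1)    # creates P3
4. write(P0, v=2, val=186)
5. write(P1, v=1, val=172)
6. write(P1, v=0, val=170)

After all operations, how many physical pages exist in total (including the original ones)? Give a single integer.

Answer: 6

Derivation:
Op 1: fork(P0) -> P1. 3 ppages; refcounts: pp0:2 pp1:2 pp2:2
Op 2: fork(P0) -> P2. 3 ppages; refcounts: pp0:3 pp1:3 pp2:3
Op 3: fork(P1) -> P3. 3 ppages; refcounts: pp0:4 pp1:4 pp2:4
Op 4: write(P0, v2, 186). refcount(pp2)=4>1 -> COPY to pp3. 4 ppages; refcounts: pp0:4 pp1:4 pp2:3 pp3:1
Op 5: write(P1, v1, 172). refcount(pp1)=4>1 -> COPY to pp4. 5 ppages; refcounts: pp0:4 pp1:3 pp2:3 pp3:1 pp4:1
Op 6: write(P1, v0, 170). refcount(pp0)=4>1 -> COPY to pp5. 6 ppages; refcounts: pp0:3 pp1:3 pp2:3 pp3:1 pp4:1 pp5:1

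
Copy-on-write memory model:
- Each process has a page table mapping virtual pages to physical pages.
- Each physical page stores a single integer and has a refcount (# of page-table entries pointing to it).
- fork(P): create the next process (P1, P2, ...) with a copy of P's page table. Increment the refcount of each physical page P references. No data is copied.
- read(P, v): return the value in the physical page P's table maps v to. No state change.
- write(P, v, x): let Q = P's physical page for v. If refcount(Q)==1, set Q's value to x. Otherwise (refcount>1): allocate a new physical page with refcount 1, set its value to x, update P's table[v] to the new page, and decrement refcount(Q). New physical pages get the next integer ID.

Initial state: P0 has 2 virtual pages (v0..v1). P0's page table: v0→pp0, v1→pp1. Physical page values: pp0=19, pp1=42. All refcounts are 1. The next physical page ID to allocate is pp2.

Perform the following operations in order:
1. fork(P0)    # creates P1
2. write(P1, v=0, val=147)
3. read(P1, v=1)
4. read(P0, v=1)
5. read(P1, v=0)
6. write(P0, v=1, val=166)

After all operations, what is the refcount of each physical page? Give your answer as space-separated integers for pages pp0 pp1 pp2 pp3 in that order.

Answer: 1 1 1 1

Derivation:
Op 1: fork(P0) -> P1. 2 ppages; refcounts: pp0:2 pp1:2
Op 2: write(P1, v0, 147). refcount(pp0)=2>1 -> COPY to pp2. 3 ppages; refcounts: pp0:1 pp1:2 pp2:1
Op 3: read(P1, v1) -> 42. No state change.
Op 4: read(P0, v1) -> 42. No state change.
Op 5: read(P1, v0) -> 147. No state change.
Op 6: write(P0, v1, 166). refcount(pp1)=2>1 -> COPY to pp3. 4 ppages; refcounts: pp0:1 pp1:1 pp2:1 pp3:1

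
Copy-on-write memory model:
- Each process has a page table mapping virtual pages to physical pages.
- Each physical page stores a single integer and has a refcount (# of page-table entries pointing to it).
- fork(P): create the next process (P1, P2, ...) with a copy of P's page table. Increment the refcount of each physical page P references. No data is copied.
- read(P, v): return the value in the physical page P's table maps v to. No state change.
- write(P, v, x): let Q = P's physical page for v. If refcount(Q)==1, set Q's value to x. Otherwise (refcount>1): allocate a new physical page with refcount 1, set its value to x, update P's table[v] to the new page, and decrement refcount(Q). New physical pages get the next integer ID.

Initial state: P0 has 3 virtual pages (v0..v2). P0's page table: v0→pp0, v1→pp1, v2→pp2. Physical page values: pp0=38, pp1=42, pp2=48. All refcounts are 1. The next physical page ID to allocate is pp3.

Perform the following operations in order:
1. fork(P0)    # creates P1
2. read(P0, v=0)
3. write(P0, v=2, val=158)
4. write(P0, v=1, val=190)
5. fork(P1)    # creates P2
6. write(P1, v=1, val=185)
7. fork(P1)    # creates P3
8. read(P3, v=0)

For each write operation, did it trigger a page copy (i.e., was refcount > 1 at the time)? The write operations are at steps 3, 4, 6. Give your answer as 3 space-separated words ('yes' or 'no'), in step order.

Op 1: fork(P0) -> P1. 3 ppages; refcounts: pp0:2 pp1:2 pp2:2
Op 2: read(P0, v0) -> 38. No state change.
Op 3: write(P0, v2, 158). refcount(pp2)=2>1 -> COPY to pp3. 4 ppages; refcounts: pp0:2 pp1:2 pp2:1 pp3:1
Op 4: write(P0, v1, 190). refcount(pp1)=2>1 -> COPY to pp4. 5 ppages; refcounts: pp0:2 pp1:1 pp2:1 pp3:1 pp4:1
Op 5: fork(P1) -> P2. 5 ppages; refcounts: pp0:3 pp1:2 pp2:2 pp3:1 pp4:1
Op 6: write(P1, v1, 185). refcount(pp1)=2>1 -> COPY to pp5. 6 ppages; refcounts: pp0:3 pp1:1 pp2:2 pp3:1 pp4:1 pp5:1
Op 7: fork(P1) -> P3. 6 ppages; refcounts: pp0:4 pp1:1 pp2:3 pp3:1 pp4:1 pp5:2
Op 8: read(P3, v0) -> 38. No state change.

yes yes yes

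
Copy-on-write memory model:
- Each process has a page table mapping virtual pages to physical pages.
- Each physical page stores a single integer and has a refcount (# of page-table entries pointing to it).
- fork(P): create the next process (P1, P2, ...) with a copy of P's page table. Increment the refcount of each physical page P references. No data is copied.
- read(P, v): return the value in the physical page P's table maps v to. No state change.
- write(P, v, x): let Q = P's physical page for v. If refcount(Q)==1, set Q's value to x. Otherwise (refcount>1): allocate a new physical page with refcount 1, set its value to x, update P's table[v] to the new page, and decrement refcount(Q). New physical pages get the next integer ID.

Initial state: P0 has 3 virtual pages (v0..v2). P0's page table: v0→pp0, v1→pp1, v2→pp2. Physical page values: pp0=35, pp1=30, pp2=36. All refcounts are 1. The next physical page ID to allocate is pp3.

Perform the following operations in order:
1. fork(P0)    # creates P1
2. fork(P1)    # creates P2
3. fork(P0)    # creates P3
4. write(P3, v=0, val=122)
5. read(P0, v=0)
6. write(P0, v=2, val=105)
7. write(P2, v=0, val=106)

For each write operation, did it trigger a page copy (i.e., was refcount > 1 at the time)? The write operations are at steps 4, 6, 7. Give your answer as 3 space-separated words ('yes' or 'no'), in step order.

Op 1: fork(P0) -> P1. 3 ppages; refcounts: pp0:2 pp1:2 pp2:2
Op 2: fork(P1) -> P2. 3 ppages; refcounts: pp0:3 pp1:3 pp2:3
Op 3: fork(P0) -> P3. 3 ppages; refcounts: pp0:4 pp1:4 pp2:4
Op 4: write(P3, v0, 122). refcount(pp0)=4>1 -> COPY to pp3. 4 ppages; refcounts: pp0:3 pp1:4 pp2:4 pp3:1
Op 5: read(P0, v0) -> 35. No state change.
Op 6: write(P0, v2, 105). refcount(pp2)=4>1 -> COPY to pp4. 5 ppages; refcounts: pp0:3 pp1:4 pp2:3 pp3:1 pp4:1
Op 7: write(P2, v0, 106). refcount(pp0)=3>1 -> COPY to pp5. 6 ppages; refcounts: pp0:2 pp1:4 pp2:3 pp3:1 pp4:1 pp5:1

yes yes yes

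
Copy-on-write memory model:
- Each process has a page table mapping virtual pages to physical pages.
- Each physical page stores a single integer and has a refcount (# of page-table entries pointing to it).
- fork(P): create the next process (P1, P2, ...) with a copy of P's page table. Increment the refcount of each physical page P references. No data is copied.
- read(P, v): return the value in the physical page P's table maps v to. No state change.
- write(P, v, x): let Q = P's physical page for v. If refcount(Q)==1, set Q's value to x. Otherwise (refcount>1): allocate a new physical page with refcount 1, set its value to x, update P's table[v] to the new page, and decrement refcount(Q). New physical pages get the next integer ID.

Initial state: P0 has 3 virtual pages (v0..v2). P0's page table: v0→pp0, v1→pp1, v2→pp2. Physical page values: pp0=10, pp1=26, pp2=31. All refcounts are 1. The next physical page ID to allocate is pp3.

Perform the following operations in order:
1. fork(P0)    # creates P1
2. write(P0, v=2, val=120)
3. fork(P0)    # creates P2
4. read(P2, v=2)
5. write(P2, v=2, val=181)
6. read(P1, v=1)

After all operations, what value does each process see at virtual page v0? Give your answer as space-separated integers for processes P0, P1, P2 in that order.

Op 1: fork(P0) -> P1. 3 ppages; refcounts: pp0:2 pp1:2 pp2:2
Op 2: write(P0, v2, 120). refcount(pp2)=2>1 -> COPY to pp3. 4 ppages; refcounts: pp0:2 pp1:2 pp2:1 pp3:1
Op 3: fork(P0) -> P2. 4 ppages; refcounts: pp0:3 pp1:3 pp2:1 pp3:2
Op 4: read(P2, v2) -> 120. No state change.
Op 5: write(P2, v2, 181). refcount(pp3)=2>1 -> COPY to pp4. 5 ppages; refcounts: pp0:3 pp1:3 pp2:1 pp3:1 pp4:1
Op 6: read(P1, v1) -> 26. No state change.
P0: v0 -> pp0 = 10
P1: v0 -> pp0 = 10
P2: v0 -> pp0 = 10

Answer: 10 10 10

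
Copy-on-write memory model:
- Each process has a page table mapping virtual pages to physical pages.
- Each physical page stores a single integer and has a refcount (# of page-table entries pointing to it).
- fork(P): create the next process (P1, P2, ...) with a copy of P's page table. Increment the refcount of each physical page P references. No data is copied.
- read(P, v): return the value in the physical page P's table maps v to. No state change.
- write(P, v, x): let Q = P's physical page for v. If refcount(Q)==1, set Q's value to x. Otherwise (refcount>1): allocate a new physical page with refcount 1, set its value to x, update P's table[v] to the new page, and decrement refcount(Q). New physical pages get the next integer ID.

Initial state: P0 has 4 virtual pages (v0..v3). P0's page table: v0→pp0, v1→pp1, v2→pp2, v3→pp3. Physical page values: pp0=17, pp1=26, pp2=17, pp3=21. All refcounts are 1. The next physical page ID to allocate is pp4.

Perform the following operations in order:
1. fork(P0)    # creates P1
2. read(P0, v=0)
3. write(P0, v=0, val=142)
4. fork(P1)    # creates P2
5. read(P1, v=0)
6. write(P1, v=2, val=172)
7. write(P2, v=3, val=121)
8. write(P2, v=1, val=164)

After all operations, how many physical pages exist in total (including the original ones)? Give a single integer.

Op 1: fork(P0) -> P1. 4 ppages; refcounts: pp0:2 pp1:2 pp2:2 pp3:2
Op 2: read(P0, v0) -> 17. No state change.
Op 3: write(P0, v0, 142). refcount(pp0)=2>1 -> COPY to pp4. 5 ppages; refcounts: pp0:1 pp1:2 pp2:2 pp3:2 pp4:1
Op 4: fork(P1) -> P2. 5 ppages; refcounts: pp0:2 pp1:3 pp2:3 pp3:3 pp4:1
Op 5: read(P1, v0) -> 17. No state change.
Op 6: write(P1, v2, 172). refcount(pp2)=3>1 -> COPY to pp5. 6 ppages; refcounts: pp0:2 pp1:3 pp2:2 pp3:3 pp4:1 pp5:1
Op 7: write(P2, v3, 121). refcount(pp3)=3>1 -> COPY to pp6. 7 ppages; refcounts: pp0:2 pp1:3 pp2:2 pp3:2 pp4:1 pp5:1 pp6:1
Op 8: write(P2, v1, 164). refcount(pp1)=3>1 -> COPY to pp7. 8 ppages; refcounts: pp0:2 pp1:2 pp2:2 pp3:2 pp4:1 pp5:1 pp6:1 pp7:1

Answer: 8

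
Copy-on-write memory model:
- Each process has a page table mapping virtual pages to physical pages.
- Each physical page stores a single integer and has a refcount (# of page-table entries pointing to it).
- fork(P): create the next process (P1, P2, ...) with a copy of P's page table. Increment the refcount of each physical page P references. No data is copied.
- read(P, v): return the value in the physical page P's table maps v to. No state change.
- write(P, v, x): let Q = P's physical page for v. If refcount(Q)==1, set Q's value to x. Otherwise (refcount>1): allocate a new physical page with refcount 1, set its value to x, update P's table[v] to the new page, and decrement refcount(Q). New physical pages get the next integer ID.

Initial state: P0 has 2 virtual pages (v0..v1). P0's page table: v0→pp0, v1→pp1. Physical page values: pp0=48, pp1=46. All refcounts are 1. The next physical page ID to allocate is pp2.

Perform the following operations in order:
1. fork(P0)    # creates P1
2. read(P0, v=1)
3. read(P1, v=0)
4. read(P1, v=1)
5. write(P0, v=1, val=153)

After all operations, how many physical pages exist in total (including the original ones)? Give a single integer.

Op 1: fork(P0) -> P1. 2 ppages; refcounts: pp0:2 pp1:2
Op 2: read(P0, v1) -> 46. No state change.
Op 3: read(P1, v0) -> 48. No state change.
Op 4: read(P1, v1) -> 46. No state change.
Op 5: write(P0, v1, 153). refcount(pp1)=2>1 -> COPY to pp2. 3 ppages; refcounts: pp0:2 pp1:1 pp2:1

Answer: 3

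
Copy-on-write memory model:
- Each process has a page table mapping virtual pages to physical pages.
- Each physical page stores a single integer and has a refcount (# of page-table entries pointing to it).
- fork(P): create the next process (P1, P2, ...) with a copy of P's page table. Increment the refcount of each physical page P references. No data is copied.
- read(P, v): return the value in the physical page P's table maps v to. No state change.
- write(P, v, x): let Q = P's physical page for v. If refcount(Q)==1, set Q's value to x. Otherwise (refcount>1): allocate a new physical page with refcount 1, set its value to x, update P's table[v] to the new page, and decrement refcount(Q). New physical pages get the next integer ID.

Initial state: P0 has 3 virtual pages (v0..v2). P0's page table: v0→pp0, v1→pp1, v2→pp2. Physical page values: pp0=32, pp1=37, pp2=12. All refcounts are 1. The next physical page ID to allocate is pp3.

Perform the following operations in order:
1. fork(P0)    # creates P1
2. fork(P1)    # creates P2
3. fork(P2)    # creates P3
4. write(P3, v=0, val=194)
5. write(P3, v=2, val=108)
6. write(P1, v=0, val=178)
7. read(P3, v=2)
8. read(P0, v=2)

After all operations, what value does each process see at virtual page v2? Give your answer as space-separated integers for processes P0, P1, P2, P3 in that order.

Answer: 12 12 12 108

Derivation:
Op 1: fork(P0) -> P1. 3 ppages; refcounts: pp0:2 pp1:2 pp2:2
Op 2: fork(P1) -> P2. 3 ppages; refcounts: pp0:3 pp1:3 pp2:3
Op 3: fork(P2) -> P3. 3 ppages; refcounts: pp0:4 pp1:4 pp2:4
Op 4: write(P3, v0, 194). refcount(pp0)=4>1 -> COPY to pp3. 4 ppages; refcounts: pp0:3 pp1:4 pp2:4 pp3:1
Op 5: write(P3, v2, 108). refcount(pp2)=4>1 -> COPY to pp4. 5 ppages; refcounts: pp0:3 pp1:4 pp2:3 pp3:1 pp4:1
Op 6: write(P1, v0, 178). refcount(pp0)=3>1 -> COPY to pp5. 6 ppages; refcounts: pp0:2 pp1:4 pp2:3 pp3:1 pp4:1 pp5:1
Op 7: read(P3, v2) -> 108. No state change.
Op 8: read(P0, v2) -> 12. No state change.
P0: v2 -> pp2 = 12
P1: v2 -> pp2 = 12
P2: v2 -> pp2 = 12
P3: v2 -> pp4 = 108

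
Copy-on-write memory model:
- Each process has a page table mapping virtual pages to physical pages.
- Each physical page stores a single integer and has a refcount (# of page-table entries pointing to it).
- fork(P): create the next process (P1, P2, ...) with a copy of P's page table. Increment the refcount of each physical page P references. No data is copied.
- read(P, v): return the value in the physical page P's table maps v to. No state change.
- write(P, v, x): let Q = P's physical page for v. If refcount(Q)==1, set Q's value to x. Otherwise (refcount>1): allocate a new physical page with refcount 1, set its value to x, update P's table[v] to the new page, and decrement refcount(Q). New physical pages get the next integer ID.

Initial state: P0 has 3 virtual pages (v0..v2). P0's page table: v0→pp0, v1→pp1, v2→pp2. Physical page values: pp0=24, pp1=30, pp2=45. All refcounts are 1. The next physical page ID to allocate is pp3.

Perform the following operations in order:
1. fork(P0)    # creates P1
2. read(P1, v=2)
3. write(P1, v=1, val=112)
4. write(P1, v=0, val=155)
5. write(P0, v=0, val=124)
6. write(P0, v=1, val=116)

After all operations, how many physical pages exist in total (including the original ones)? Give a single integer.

Answer: 5

Derivation:
Op 1: fork(P0) -> P1. 3 ppages; refcounts: pp0:2 pp1:2 pp2:2
Op 2: read(P1, v2) -> 45. No state change.
Op 3: write(P1, v1, 112). refcount(pp1)=2>1 -> COPY to pp3. 4 ppages; refcounts: pp0:2 pp1:1 pp2:2 pp3:1
Op 4: write(P1, v0, 155). refcount(pp0)=2>1 -> COPY to pp4. 5 ppages; refcounts: pp0:1 pp1:1 pp2:2 pp3:1 pp4:1
Op 5: write(P0, v0, 124). refcount(pp0)=1 -> write in place. 5 ppages; refcounts: pp0:1 pp1:1 pp2:2 pp3:1 pp4:1
Op 6: write(P0, v1, 116). refcount(pp1)=1 -> write in place. 5 ppages; refcounts: pp0:1 pp1:1 pp2:2 pp3:1 pp4:1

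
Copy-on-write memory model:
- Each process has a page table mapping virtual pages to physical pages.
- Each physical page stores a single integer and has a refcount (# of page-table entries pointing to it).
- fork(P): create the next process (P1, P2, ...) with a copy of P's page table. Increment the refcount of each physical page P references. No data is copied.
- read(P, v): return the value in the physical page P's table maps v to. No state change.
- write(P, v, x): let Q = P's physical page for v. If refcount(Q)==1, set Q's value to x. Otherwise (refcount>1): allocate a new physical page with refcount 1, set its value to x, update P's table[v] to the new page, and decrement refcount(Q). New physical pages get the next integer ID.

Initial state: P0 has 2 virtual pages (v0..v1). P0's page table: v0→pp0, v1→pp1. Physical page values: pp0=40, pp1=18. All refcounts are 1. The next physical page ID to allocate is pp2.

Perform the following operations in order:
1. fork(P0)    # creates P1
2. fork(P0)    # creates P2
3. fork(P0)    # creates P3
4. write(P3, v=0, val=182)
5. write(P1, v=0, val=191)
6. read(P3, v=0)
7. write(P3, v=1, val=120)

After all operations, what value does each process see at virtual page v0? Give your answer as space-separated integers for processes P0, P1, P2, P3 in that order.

Op 1: fork(P0) -> P1. 2 ppages; refcounts: pp0:2 pp1:2
Op 2: fork(P0) -> P2. 2 ppages; refcounts: pp0:3 pp1:3
Op 3: fork(P0) -> P3. 2 ppages; refcounts: pp0:4 pp1:4
Op 4: write(P3, v0, 182). refcount(pp0)=4>1 -> COPY to pp2. 3 ppages; refcounts: pp0:3 pp1:4 pp2:1
Op 5: write(P1, v0, 191). refcount(pp0)=3>1 -> COPY to pp3. 4 ppages; refcounts: pp0:2 pp1:4 pp2:1 pp3:1
Op 6: read(P3, v0) -> 182. No state change.
Op 7: write(P3, v1, 120). refcount(pp1)=4>1 -> COPY to pp4. 5 ppages; refcounts: pp0:2 pp1:3 pp2:1 pp3:1 pp4:1
P0: v0 -> pp0 = 40
P1: v0 -> pp3 = 191
P2: v0 -> pp0 = 40
P3: v0 -> pp2 = 182

Answer: 40 191 40 182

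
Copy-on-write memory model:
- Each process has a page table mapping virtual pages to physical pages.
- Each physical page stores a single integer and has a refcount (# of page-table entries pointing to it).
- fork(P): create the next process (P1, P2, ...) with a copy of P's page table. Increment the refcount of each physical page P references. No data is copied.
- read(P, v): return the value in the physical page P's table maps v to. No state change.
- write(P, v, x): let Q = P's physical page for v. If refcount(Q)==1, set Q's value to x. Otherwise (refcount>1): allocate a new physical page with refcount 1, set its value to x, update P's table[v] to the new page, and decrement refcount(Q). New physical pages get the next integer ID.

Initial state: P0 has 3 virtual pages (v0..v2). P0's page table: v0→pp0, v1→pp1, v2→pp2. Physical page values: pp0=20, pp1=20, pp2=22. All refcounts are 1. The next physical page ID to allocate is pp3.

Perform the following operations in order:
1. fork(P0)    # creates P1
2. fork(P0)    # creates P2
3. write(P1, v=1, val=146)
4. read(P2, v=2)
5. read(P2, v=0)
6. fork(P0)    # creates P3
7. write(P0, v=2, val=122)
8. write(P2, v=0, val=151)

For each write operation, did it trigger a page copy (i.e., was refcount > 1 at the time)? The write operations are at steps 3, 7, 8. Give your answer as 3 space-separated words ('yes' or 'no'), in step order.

Op 1: fork(P0) -> P1. 3 ppages; refcounts: pp0:2 pp1:2 pp2:2
Op 2: fork(P0) -> P2. 3 ppages; refcounts: pp0:3 pp1:3 pp2:3
Op 3: write(P1, v1, 146). refcount(pp1)=3>1 -> COPY to pp3. 4 ppages; refcounts: pp0:3 pp1:2 pp2:3 pp3:1
Op 4: read(P2, v2) -> 22. No state change.
Op 5: read(P2, v0) -> 20. No state change.
Op 6: fork(P0) -> P3. 4 ppages; refcounts: pp0:4 pp1:3 pp2:4 pp3:1
Op 7: write(P0, v2, 122). refcount(pp2)=4>1 -> COPY to pp4. 5 ppages; refcounts: pp0:4 pp1:3 pp2:3 pp3:1 pp4:1
Op 8: write(P2, v0, 151). refcount(pp0)=4>1 -> COPY to pp5. 6 ppages; refcounts: pp0:3 pp1:3 pp2:3 pp3:1 pp4:1 pp5:1

yes yes yes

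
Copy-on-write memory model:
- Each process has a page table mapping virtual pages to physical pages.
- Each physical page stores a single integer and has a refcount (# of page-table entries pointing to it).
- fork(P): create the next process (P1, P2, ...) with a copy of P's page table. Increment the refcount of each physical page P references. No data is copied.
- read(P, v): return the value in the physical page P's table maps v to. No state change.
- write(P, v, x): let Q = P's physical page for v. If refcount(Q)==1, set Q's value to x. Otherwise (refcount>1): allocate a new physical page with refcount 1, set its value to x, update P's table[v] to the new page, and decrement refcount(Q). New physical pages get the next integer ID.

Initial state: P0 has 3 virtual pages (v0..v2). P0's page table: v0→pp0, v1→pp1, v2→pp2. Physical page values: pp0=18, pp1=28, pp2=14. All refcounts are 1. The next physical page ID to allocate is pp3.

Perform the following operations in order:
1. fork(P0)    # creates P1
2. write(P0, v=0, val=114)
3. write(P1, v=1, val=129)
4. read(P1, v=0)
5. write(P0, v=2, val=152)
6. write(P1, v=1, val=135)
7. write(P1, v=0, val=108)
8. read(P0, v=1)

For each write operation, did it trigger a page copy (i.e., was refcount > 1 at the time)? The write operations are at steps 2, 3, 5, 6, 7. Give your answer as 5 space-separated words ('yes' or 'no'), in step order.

Op 1: fork(P0) -> P1. 3 ppages; refcounts: pp0:2 pp1:2 pp2:2
Op 2: write(P0, v0, 114). refcount(pp0)=2>1 -> COPY to pp3. 4 ppages; refcounts: pp0:1 pp1:2 pp2:2 pp3:1
Op 3: write(P1, v1, 129). refcount(pp1)=2>1 -> COPY to pp4. 5 ppages; refcounts: pp0:1 pp1:1 pp2:2 pp3:1 pp4:1
Op 4: read(P1, v0) -> 18. No state change.
Op 5: write(P0, v2, 152). refcount(pp2)=2>1 -> COPY to pp5. 6 ppages; refcounts: pp0:1 pp1:1 pp2:1 pp3:1 pp4:1 pp5:1
Op 6: write(P1, v1, 135). refcount(pp4)=1 -> write in place. 6 ppages; refcounts: pp0:1 pp1:1 pp2:1 pp3:1 pp4:1 pp5:1
Op 7: write(P1, v0, 108). refcount(pp0)=1 -> write in place. 6 ppages; refcounts: pp0:1 pp1:1 pp2:1 pp3:1 pp4:1 pp5:1
Op 8: read(P0, v1) -> 28. No state change.

yes yes yes no no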